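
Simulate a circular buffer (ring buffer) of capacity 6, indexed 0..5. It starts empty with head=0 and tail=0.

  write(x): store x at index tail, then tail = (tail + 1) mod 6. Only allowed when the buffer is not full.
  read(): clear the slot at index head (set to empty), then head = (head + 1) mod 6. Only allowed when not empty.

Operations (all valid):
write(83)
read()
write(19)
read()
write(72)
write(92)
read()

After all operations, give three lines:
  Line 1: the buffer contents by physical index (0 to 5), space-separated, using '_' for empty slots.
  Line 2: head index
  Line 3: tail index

Answer: _ _ _ 92 _ _
3
4

Derivation:
write(83): buf=[83 _ _ _ _ _], head=0, tail=1, size=1
read(): buf=[_ _ _ _ _ _], head=1, tail=1, size=0
write(19): buf=[_ 19 _ _ _ _], head=1, tail=2, size=1
read(): buf=[_ _ _ _ _ _], head=2, tail=2, size=0
write(72): buf=[_ _ 72 _ _ _], head=2, tail=3, size=1
write(92): buf=[_ _ 72 92 _ _], head=2, tail=4, size=2
read(): buf=[_ _ _ 92 _ _], head=3, tail=4, size=1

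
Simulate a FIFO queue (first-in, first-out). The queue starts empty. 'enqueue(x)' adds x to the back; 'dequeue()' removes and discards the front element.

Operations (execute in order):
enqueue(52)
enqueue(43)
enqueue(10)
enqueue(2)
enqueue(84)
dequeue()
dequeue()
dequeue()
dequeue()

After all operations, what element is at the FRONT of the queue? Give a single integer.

enqueue(52): queue = [52]
enqueue(43): queue = [52, 43]
enqueue(10): queue = [52, 43, 10]
enqueue(2): queue = [52, 43, 10, 2]
enqueue(84): queue = [52, 43, 10, 2, 84]
dequeue(): queue = [43, 10, 2, 84]
dequeue(): queue = [10, 2, 84]
dequeue(): queue = [2, 84]
dequeue(): queue = [84]

Answer: 84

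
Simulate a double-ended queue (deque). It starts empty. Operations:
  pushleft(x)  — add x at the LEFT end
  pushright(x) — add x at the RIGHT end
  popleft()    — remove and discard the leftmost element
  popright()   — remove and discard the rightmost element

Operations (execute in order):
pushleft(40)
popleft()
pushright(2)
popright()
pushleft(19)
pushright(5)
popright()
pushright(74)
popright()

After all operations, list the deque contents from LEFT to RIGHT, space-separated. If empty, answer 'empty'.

pushleft(40): [40]
popleft(): []
pushright(2): [2]
popright(): []
pushleft(19): [19]
pushright(5): [19, 5]
popright(): [19]
pushright(74): [19, 74]
popright(): [19]

Answer: 19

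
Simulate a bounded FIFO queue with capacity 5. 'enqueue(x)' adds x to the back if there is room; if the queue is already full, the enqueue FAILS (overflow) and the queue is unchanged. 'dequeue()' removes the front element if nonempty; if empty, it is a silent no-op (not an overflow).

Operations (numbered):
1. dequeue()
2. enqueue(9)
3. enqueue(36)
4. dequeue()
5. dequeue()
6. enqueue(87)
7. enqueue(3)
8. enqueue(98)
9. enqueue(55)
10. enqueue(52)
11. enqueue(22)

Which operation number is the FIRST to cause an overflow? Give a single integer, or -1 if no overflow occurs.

Answer: 11

Derivation:
1. dequeue(): empty, no-op, size=0
2. enqueue(9): size=1
3. enqueue(36): size=2
4. dequeue(): size=1
5. dequeue(): size=0
6. enqueue(87): size=1
7. enqueue(3): size=2
8. enqueue(98): size=3
9. enqueue(55): size=4
10. enqueue(52): size=5
11. enqueue(22): size=5=cap → OVERFLOW (fail)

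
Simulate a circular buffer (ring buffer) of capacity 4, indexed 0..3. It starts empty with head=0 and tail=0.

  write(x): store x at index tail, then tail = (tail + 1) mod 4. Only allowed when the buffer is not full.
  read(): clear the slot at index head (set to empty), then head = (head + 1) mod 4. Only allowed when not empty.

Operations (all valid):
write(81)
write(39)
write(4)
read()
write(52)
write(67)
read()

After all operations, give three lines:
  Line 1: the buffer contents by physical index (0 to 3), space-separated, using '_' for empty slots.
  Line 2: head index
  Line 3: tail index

write(81): buf=[81 _ _ _], head=0, tail=1, size=1
write(39): buf=[81 39 _ _], head=0, tail=2, size=2
write(4): buf=[81 39 4 _], head=0, tail=3, size=3
read(): buf=[_ 39 4 _], head=1, tail=3, size=2
write(52): buf=[_ 39 4 52], head=1, tail=0, size=3
write(67): buf=[67 39 4 52], head=1, tail=1, size=4
read(): buf=[67 _ 4 52], head=2, tail=1, size=3

Answer: 67 _ 4 52
2
1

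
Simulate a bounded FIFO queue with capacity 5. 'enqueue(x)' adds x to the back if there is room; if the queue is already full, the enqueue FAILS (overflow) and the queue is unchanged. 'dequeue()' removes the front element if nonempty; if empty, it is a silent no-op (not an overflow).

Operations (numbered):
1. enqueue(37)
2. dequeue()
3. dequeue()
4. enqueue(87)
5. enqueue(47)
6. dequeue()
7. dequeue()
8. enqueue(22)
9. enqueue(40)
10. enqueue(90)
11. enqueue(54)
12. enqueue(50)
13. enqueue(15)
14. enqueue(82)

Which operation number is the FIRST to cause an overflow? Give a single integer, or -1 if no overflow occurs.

Answer: 13

Derivation:
1. enqueue(37): size=1
2. dequeue(): size=0
3. dequeue(): empty, no-op, size=0
4. enqueue(87): size=1
5. enqueue(47): size=2
6. dequeue(): size=1
7. dequeue(): size=0
8. enqueue(22): size=1
9. enqueue(40): size=2
10. enqueue(90): size=3
11. enqueue(54): size=4
12. enqueue(50): size=5
13. enqueue(15): size=5=cap → OVERFLOW (fail)
14. enqueue(82): size=5=cap → OVERFLOW (fail)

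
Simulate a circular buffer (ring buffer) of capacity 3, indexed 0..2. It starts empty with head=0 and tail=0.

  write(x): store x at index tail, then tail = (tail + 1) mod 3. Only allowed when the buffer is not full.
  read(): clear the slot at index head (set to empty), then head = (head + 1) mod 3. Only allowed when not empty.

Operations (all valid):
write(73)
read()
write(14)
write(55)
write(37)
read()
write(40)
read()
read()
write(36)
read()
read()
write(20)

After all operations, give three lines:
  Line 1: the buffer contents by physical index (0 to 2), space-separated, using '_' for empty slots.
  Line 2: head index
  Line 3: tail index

write(73): buf=[73 _ _], head=0, tail=1, size=1
read(): buf=[_ _ _], head=1, tail=1, size=0
write(14): buf=[_ 14 _], head=1, tail=2, size=1
write(55): buf=[_ 14 55], head=1, tail=0, size=2
write(37): buf=[37 14 55], head=1, tail=1, size=3
read(): buf=[37 _ 55], head=2, tail=1, size=2
write(40): buf=[37 40 55], head=2, tail=2, size=3
read(): buf=[37 40 _], head=0, tail=2, size=2
read(): buf=[_ 40 _], head=1, tail=2, size=1
write(36): buf=[_ 40 36], head=1, tail=0, size=2
read(): buf=[_ _ 36], head=2, tail=0, size=1
read(): buf=[_ _ _], head=0, tail=0, size=0
write(20): buf=[20 _ _], head=0, tail=1, size=1

Answer: 20 _ _
0
1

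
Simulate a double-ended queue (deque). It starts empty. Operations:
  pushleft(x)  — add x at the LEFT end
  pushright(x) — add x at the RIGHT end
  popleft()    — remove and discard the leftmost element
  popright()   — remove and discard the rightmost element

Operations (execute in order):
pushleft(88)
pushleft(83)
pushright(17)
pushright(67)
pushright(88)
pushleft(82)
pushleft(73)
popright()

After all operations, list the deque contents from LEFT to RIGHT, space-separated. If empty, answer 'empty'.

Answer: 73 82 83 88 17 67

Derivation:
pushleft(88): [88]
pushleft(83): [83, 88]
pushright(17): [83, 88, 17]
pushright(67): [83, 88, 17, 67]
pushright(88): [83, 88, 17, 67, 88]
pushleft(82): [82, 83, 88, 17, 67, 88]
pushleft(73): [73, 82, 83, 88, 17, 67, 88]
popright(): [73, 82, 83, 88, 17, 67]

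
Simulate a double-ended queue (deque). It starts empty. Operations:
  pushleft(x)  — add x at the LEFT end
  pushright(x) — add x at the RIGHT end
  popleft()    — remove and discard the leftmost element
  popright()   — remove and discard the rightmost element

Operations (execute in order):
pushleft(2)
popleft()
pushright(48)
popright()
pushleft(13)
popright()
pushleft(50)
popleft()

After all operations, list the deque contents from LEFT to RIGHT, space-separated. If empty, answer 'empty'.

Answer: empty

Derivation:
pushleft(2): [2]
popleft(): []
pushright(48): [48]
popright(): []
pushleft(13): [13]
popright(): []
pushleft(50): [50]
popleft(): []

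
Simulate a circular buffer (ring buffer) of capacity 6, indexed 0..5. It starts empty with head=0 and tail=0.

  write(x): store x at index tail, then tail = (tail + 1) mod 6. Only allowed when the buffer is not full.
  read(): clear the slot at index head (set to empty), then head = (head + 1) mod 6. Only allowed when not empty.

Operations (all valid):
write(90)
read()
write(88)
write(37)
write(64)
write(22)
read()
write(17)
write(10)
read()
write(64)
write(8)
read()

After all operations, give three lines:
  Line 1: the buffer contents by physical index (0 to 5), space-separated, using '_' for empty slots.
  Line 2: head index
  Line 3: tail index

Answer: 10 64 8 _ 22 17
4
3

Derivation:
write(90): buf=[90 _ _ _ _ _], head=0, tail=1, size=1
read(): buf=[_ _ _ _ _ _], head=1, tail=1, size=0
write(88): buf=[_ 88 _ _ _ _], head=1, tail=2, size=1
write(37): buf=[_ 88 37 _ _ _], head=1, tail=3, size=2
write(64): buf=[_ 88 37 64 _ _], head=1, tail=4, size=3
write(22): buf=[_ 88 37 64 22 _], head=1, tail=5, size=4
read(): buf=[_ _ 37 64 22 _], head=2, tail=5, size=3
write(17): buf=[_ _ 37 64 22 17], head=2, tail=0, size=4
write(10): buf=[10 _ 37 64 22 17], head=2, tail=1, size=5
read(): buf=[10 _ _ 64 22 17], head=3, tail=1, size=4
write(64): buf=[10 64 _ 64 22 17], head=3, tail=2, size=5
write(8): buf=[10 64 8 64 22 17], head=3, tail=3, size=6
read(): buf=[10 64 8 _ 22 17], head=4, tail=3, size=5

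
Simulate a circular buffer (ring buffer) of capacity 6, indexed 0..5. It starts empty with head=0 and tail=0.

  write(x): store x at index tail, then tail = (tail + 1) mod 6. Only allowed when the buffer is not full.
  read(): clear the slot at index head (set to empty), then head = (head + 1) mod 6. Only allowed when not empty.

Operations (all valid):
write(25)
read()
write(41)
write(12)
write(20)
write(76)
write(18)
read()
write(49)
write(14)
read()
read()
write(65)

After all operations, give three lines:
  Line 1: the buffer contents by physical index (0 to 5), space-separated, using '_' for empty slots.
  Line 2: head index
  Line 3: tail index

Answer: 49 14 65 _ 76 18
4
3

Derivation:
write(25): buf=[25 _ _ _ _ _], head=0, tail=1, size=1
read(): buf=[_ _ _ _ _ _], head=1, tail=1, size=0
write(41): buf=[_ 41 _ _ _ _], head=1, tail=2, size=1
write(12): buf=[_ 41 12 _ _ _], head=1, tail=3, size=2
write(20): buf=[_ 41 12 20 _ _], head=1, tail=4, size=3
write(76): buf=[_ 41 12 20 76 _], head=1, tail=5, size=4
write(18): buf=[_ 41 12 20 76 18], head=1, tail=0, size=5
read(): buf=[_ _ 12 20 76 18], head=2, tail=0, size=4
write(49): buf=[49 _ 12 20 76 18], head=2, tail=1, size=5
write(14): buf=[49 14 12 20 76 18], head=2, tail=2, size=6
read(): buf=[49 14 _ 20 76 18], head=3, tail=2, size=5
read(): buf=[49 14 _ _ 76 18], head=4, tail=2, size=4
write(65): buf=[49 14 65 _ 76 18], head=4, tail=3, size=5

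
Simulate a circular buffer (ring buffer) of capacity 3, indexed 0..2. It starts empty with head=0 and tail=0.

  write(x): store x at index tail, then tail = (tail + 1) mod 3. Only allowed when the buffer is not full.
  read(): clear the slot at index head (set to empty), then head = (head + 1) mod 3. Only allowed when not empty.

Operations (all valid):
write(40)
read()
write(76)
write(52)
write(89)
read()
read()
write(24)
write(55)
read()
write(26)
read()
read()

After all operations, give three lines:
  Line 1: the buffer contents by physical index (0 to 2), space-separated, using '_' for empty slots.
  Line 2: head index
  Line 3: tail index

write(40): buf=[40 _ _], head=0, tail=1, size=1
read(): buf=[_ _ _], head=1, tail=1, size=0
write(76): buf=[_ 76 _], head=1, tail=2, size=1
write(52): buf=[_ 76 52], head=1, tail=0, size=2
write(89): buf=[89 76 52], head=1, tail=1, size=3
read(): buf=[89 _ 52], head=2, tail=1, size=2
read(): buf=[89 _ _], head=0, tail=1, size=1
write(24): buf=[89 24 _], head=0, tail=2, size=2
write(55): buf=[89 24 55], head=0, tail=0, size=3
read(): buf=[_ 24 55], head=1, tail=0, size=2
write(26): buf=[26 24 55], head=1, tail=1, size=3
read(): buf=[26 _ 55], head=2, tail=1, size=2
read(): buf=[26 _ _], head=0, tail=1, size=1

Answer: 26 _ _
0
1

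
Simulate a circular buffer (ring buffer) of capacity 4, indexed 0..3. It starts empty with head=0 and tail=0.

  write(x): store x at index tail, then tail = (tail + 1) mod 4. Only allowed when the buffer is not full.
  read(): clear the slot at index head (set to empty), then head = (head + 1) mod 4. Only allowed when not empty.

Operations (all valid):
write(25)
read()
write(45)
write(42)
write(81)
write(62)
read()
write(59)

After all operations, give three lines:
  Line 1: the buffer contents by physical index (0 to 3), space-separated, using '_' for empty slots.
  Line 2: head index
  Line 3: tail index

Answer: 62 59 42 81
2
2

Derivation:
write(25): buf=[25 _ _ _], head=0, tail=1, size=1
read(): buf=[_ _ _ _], head=1, tail=1, size=0
write(45): buf=[_ 45 _ _], head=1, tail=2, size=1
write(42): buf=[_ 45 42 _], head=1, tail=3, size=2
write(81): buf=[_ 45 42 81], head=1, tail=0, size=3
write(62): buf=[62 45 42 81], head=1, tail=1, size=4
read(): buf=[62 _ 42 81], head=2, tail=1, size=3
write(59): buf=[62 59 42 81], head=2, tail=2, size=4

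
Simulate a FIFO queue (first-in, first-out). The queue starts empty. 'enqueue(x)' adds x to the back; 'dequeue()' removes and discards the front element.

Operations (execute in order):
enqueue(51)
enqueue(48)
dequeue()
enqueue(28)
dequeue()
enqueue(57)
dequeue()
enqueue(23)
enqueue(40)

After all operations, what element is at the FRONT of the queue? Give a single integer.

Answer: 57

Derivation:
enqueue(51): queue = [51]
enqueue(48): queue = [51, 48]
dequeue(): queue = [48]
enqueue(28): queue = [48, 28]
dequeue(): queue = [28]
enqueue(57): queue = [28, 57]
dequeue(): queue = [57]
enqueue(23): queue = [57, 23]
enqueue(40): queue = [57, 23, 40]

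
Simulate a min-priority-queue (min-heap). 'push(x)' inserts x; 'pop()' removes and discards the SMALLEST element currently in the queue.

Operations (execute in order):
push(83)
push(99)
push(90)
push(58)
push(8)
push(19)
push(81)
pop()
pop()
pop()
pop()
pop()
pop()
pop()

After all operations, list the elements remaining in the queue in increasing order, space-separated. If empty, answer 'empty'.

push(83): heap contents = [83]
push(99): heap contents = [83, 99]
push(90): heap contents = [83, 90, 99]
push(58): heap contents = [58, 83, 90, 99]
push(8): heap contents = [8, 58, 83, 90, 99]
push(19): heap contents = [8, 19, 58, 83, 90, 99]
push(81): heap contents = [8, 19, 58, 81, 83, 90, 99]
pop() → 8: heap contents = [19, 58, 81, 83, 90, 99]
pop() → 19: heap contents = [58, 81, 83, 90, 99]
pop() → 58: heap contents = [81, 83, 90, 99]
pop() → 81: heap contents = [83, 90, 99]
pop() → 83: heap contents = [90, 99]
pop() → 90: heap contents = [99]
pop() → 99: heap contents = []

Answer: empty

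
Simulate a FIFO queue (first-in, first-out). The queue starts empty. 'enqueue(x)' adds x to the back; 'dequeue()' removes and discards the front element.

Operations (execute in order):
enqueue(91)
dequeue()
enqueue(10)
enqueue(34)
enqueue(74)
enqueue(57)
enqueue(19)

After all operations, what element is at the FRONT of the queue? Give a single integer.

enqueue(91): queue = [91]
dequeue(): queue = []
enqueue(10): queue = [10]
enqueue(34): queue = [10, 34]
enqueue(74): queue = [10, 34, 74]
enqueue(57): queue = [10, 34, 74, 57]
enqueue(19): queue = [10, 34, 74, 57, 19]

Answer: 10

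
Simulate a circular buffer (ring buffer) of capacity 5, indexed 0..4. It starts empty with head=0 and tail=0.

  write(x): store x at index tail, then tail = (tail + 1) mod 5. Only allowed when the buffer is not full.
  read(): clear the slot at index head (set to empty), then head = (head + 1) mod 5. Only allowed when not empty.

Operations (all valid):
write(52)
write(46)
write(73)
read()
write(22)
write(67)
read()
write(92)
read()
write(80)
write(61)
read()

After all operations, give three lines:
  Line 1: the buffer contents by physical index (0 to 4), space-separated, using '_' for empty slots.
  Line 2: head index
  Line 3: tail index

write(52): buf=[52 _ _ _ _], head=0, tail=1, size=1
write(46): buf=[52 46 _ _ _], head=0, tail=2, size=2
write(73): buf=[52 46 73 _ _], head=0, tail=3, size=3
read(): buf=[_ 46 73 _ _], head=1, tail=3, size=2
write(22): buf=[_ 46 73 22 _], head=1, tail=4, size=3
write(67): buf=[_ 46 73 22 67], head=1, tail=0, size=4
read(): buf=[_ _ 73 22 67], head=2, tail=0, size=3
write(92): buf=[92 _ 73 22 67], head=2, tail=1, size=4
read(): buf=[92 _ _ 22 67], head=3, tail=1, size=3
write(80): buf=[92 80 _ 22 67], head=3, tail=2, size=4
write(61): buf=[92 80 61 22 67], head=3, tail=3, size=5
read(): buf=[92 80 61 _ 67], head=4, tail=3, size=4

Answer: 92 80 61 _ 67
4
3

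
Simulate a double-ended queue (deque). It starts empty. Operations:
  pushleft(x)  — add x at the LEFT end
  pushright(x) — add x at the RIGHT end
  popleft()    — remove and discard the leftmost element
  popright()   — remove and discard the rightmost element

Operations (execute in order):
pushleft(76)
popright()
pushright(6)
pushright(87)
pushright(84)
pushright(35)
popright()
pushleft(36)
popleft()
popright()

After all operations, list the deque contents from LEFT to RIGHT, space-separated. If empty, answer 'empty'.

pushleft(76): [76]
popright(): []
pushright(6): [6]
pushright(87): [6, 87]
pushright(84): [6, 87, 84]
pushright(35): [6, 87, 84, 35]
popright(): [6, 87, 84]
pushleft(36): [36, 6, 87, 84]
popleft(): [6, 87, 84]
popright(): [6, 87]

Answer: 6 87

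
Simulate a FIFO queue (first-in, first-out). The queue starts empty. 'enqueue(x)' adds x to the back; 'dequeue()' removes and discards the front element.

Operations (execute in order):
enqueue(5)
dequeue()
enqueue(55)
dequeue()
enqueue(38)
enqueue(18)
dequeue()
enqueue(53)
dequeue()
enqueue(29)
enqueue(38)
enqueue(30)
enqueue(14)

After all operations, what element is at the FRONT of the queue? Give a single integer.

enqueue(5): queue = [5]
dequeue(): queue = []
enqueue(55): queue = [55]
dequeue(): queue = []
enqueue(38): queue = [38]
enqueue(18): queue = [38, 18]
dequeue(): queue = [18]
enqueue(53): queue = [18, 53]
dequeue(): queue = [53]
enqueue(29): queue = [53, 29]
enqueue(38): queue = [53, 29, 38]
enqueue(30): queue = [53, 29, 38, 30]
enqueue(14): queue = [53, 29, 38, 30, 14]

Answer: 53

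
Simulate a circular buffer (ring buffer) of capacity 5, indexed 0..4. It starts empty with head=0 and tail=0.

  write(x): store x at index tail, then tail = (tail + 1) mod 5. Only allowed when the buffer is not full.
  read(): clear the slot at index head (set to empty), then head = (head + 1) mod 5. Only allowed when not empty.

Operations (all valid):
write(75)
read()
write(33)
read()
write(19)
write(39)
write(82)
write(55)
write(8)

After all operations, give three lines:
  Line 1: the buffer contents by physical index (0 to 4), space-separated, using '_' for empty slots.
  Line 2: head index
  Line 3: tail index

Answer: 55 8 19 39 82
2
2

Derivation:
write(75): buf=[75 _ _ _ _], head=0, tail=1, size=1
read(): buf=[_ _ _ _ _], head=1, tail=1, size=0
write(33): buf=[_ 33 _ _ _], head=1, tail=2, size=1
read(): buf=[_ _ _ _ _], head=2, tail=2, size=0
write(19): buf=[_ _ 19 _ _], head=2, tail=3, size=1
write(39): buf=[_ _ 19 39 _], head=2, tail=4, size=2
write(82): buf=[_ _ 19 39 82], head=2, tail=0, size=3
write(55): buf=[55 _ 19 39 82], head=2, tail=1, size=4
write(8): buf=[55 8 19 39 82], head=2, tail=2, size=5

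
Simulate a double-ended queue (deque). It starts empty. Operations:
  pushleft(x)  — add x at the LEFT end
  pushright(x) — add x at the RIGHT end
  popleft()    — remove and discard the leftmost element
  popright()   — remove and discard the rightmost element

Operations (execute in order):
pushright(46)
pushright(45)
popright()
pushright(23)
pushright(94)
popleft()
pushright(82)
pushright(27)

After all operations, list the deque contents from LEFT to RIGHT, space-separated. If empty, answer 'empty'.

pushright(46): [46]
pushright(45): [46, 45]
popright(): [46]
pushright(23): [46, 23]
pushright(94): [46, 23, 94]
popleft(): [23, 94]
pushright(82): [23, 94, 82]
pushright(27): [23, 94, 82, 27]

Answer: 23 94 82 27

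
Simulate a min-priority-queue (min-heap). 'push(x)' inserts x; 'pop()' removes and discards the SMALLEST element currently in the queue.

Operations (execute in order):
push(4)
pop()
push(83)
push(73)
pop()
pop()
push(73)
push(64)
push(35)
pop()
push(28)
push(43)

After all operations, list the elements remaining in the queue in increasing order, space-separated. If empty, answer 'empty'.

push(4): heap contents = [4]
pop() → 4: heap contents = []
push(83): heap contents = [83]
push(73): heap contents = [73, 83]
pop() → 73: heap contents = [83]
pop() → 83: heap contents = []
push(73): heap contents = [73]
push(64): heap contents = [64, 73]
push(35): heap contents = [35, 64, 73]
pop() → 35: heap contents = [64, 73]
push(28): heap contents = [28, 64, 73]
push(43): heap contents = [28, 43, 64, 73]

Answer: 28 43 64 73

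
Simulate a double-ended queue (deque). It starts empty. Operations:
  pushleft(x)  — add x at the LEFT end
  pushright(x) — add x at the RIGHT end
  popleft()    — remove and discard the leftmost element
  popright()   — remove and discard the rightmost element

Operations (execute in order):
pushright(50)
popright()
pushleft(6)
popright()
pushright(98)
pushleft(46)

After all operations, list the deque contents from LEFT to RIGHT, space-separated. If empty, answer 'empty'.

Answer: 46 98

Derivation:
pushright(50): [50]
popright(): []
pushleft(6): [6]
popright(): []
pushright(98): [98]
pushleft(46): [46, 98]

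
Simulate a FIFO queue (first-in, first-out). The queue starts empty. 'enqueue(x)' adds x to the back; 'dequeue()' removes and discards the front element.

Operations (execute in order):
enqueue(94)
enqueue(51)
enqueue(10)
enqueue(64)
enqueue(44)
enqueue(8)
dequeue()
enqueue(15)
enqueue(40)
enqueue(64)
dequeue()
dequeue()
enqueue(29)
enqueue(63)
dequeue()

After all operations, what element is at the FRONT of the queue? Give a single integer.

enqueue(94): queue = [94]
enqueue(51): queue = [94, 51]
enqueue(10): queue = [94, 51, 10]
enqueue(64): queue = [94, 51, 10, 64]
enqueue(44): queue = [94, 51, 10, 64, 44]
enqueue(8): queue = [94, 51, 10, 64, 44, 8]
dequeue(): queue = [51, 10, 64, 44, 8]
enqueue(15): queue = [51, 10, 64, 44, 8, 15]
enqueue(40): queue = [51, 10, 64, 44, 8, 15, 40]
enqueue(64): queue = [51, 10, 64, 44, 8, 15, 40, 64]
dequeue(): queue = [10, 64, 44, 8, 15, 40, 64]
dequeue(): queue = [64, 44, 8, 15, 40, 64]
enqueue(29): queue = [64, 44, 8, 15, 40, 64, 29]
enqueue(63): queue = [64, 44, 8, 15, 40, 64, 29, 63]
dequeue(): queue = [44, 8, 15, 40, 64, 29, 63]

Answer: 44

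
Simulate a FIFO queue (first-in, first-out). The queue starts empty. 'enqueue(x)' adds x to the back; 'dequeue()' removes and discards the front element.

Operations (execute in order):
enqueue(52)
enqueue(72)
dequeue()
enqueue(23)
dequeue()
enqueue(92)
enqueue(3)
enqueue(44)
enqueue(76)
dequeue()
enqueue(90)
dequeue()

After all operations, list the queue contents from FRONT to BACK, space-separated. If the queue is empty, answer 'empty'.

enqueue(52): [52]
enqueue(72): [52, 72]
dequeue(): [72]
enqueue(23): [72, 23]
dequeue(): [23]
enqueue(92): [23, 92]
enqueue(3): [23, 92, 3]
enqueue(44): [23, 92, 3, 44]
enqueue(76): [23, 92, 3, 44, 76]
dequeue(): [92, 3, 44, 76]
enqueue(90): [92, 3, 44, 76, 90]
dequeue(): [3, 44, 76, 90]

Answer: 3 44 76 90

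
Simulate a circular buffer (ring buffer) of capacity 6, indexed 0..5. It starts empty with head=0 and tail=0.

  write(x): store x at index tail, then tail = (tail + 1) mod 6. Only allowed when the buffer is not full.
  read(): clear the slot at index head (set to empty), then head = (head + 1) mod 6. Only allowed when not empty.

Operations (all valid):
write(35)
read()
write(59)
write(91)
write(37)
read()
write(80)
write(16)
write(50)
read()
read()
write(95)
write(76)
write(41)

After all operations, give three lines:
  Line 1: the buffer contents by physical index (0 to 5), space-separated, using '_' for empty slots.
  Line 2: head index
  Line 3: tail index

write(35): buf=[35 _ _ _ _ _], head=0, tail=1, size=1
read(): buf=[_ _ _ _ _ _], head=1, tail=1, size=0
write(59): buf=[_ 59 _ _ _ _], head=1, tail=2, size=1
write(91): buf=[_ 59 91 _ _ _], head=1, tail=3, size=2
write(37): buf=[_ 59 91 37 _ _], head=1, tail=4, size=3
read(): buf=[_ _ 91 37 _ _], head=2, tail=4, size=2
write(80): buf=[_ _ 91 37 80 _], head=2, tail=5, size=3
write(16): buf=[_ _ 91 37 80 16], head=2, tail=0, size=4
write(50): buf=[50 _ 91 37 80 16], head=2, tail=1, size=5
read(): buf=[50 _ _ 37 80 16], head=3, tail=1, size=4
read(): buf=[50 _ _ _ 80 16], head=4, tail=1, size=3
write(95): buf=[50 95 _ _ 80 16], head=4, tail=2, size=4
write(76): buf=[50 95 76 _ 80 16], head=4, tail=3, size=5
write(41): buf=[50 95 76 41 80 16], head=4, tail=4, size=6

Answer: 50 95 76 41 80 16
4
4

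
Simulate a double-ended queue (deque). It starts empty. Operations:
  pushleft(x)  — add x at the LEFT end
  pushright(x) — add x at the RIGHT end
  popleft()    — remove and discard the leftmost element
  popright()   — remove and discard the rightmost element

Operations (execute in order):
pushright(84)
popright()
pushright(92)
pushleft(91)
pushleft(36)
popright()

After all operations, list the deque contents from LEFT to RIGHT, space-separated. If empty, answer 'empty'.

pushright(84): [84]
popright(): []
pushright(92): [92]
pushleft(91): [91, 92]
pushleft(36): [36, 91, 92]
popright(): [36, 91]

Answer: 36 91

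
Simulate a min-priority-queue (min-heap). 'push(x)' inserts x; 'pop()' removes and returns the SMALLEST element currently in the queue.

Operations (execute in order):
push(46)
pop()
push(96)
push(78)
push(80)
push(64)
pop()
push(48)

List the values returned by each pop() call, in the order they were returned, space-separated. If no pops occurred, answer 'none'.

Answer: 46 64

Derivation:
push(46): heap contents = [46]
pop() → 46: heap contents = []
push(96): heap contents = [96]
push(78): heap contents = [78, 96]
push(80): heap contents = [78, 80, 96]
push(64): heap contents = [64, 78, 80, 96]
pop() → 64: heap contents = [78, 80, 96]
push(48): heap contents = [48, 78, 80, 96]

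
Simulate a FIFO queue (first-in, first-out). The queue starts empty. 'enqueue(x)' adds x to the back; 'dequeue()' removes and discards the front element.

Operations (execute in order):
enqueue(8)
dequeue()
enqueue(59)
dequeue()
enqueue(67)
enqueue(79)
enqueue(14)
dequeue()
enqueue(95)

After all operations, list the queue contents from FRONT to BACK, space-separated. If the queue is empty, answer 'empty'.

Answer: 79 14 95

Derivation:
enqueue(8): [8]
dequeue(): []
enqueue(59): [59]
dequeue(): []
enqueue(67): [67]
enqueue(79): [67, 79]
enqueue(14): [67, 79, 14]
dequeue(): [79, 14]
enqueue(95): [79, 14, 95]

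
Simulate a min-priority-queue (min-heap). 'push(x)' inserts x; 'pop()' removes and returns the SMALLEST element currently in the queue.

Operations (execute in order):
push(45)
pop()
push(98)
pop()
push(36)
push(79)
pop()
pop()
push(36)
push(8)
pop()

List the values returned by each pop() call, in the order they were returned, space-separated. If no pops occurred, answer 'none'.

Answer: 45 98 36 79 8

Derivation:
push(45): heap contents = [45]
pop() → 45: heap contents = []
push(98): heap contents = [98]
pop() → 98: heap contents = []
push(36): heap contents = [36]
push(79): heap contents = [36, 79]
pop() → 36: heap contents = [79]
pop() → 79: heap contents = []
push(36): heap contents = [36]
push(8): heap contents = [8, 36]
pop() → 8: heap contents = [36]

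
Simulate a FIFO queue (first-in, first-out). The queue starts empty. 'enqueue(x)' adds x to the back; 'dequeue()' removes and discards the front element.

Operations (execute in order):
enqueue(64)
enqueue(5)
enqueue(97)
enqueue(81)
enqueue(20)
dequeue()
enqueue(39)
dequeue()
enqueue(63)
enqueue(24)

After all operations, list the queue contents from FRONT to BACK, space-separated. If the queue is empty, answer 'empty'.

Answer: 97 81 20 39 63 24

Derivation:
enqueue(64): [64]
enqueue(5): [64, 5]
enqueue(97): [64, 5, 97]
enqueue(81): [64, 5, 97, 81]
enqueue(20): [64, 5, 97, 81, 20]
dequeue(): [5, 97, 81, 20]
enqueue(39): [5, 97, 81, 20, 39]
dequeue(): [97, 81, 20, 39]
enqueue(63): [97, 81, 20, 39, 63]
enqueue(24): [97, 81, 20, 39, 63, 24]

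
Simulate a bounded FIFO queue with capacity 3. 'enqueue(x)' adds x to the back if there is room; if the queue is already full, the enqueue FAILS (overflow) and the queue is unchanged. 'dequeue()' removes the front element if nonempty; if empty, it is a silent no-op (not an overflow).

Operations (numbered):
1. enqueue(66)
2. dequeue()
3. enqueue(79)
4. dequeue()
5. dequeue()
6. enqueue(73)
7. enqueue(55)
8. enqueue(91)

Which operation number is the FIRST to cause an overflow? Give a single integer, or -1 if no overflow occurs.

Answer: -1

Derivation:
1. enqueue(66): size=1
2. dequeue(): size=0
3. enqueue(79): size=1
4. dequeue(): size=0
5. dequeue(): empty, no-op, size=0
6. enqueue(73): size=1
7. enqueue(55): size=2
8. enqueue(91): size=3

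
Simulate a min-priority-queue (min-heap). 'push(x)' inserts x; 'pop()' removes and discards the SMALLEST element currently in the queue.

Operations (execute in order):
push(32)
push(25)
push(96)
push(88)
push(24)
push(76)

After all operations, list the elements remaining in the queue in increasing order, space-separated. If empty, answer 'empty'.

Answer: 24 25 32 76 88 96

Derivation:
push(32): heap contents = [32]
push(25): heap contents = [25, 32]
push(96): heap contents = [25, 32, 96]
push(88): heap contents = [25, 32, 88, 96]
push(24): heap contents = [24, 25, 32, 88, 96]
push(76): heap contents = [24, 25, 32, 76, 88, 96]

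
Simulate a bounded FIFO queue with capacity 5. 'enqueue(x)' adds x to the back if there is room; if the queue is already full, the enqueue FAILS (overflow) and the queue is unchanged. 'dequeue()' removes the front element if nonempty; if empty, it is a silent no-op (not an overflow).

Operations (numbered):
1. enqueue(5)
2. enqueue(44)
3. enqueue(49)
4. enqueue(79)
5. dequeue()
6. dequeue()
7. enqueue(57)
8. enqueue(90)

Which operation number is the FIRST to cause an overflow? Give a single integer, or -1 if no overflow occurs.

1. enqueue(5): size=1
2. enqueue(44): size=2
3. enqueue(49): size=3
4. enqueue(79): size=4
5. dequeue(): size=3
6. dequeue(): size=2
7. enqueue(57): size=3
8. enqueue(90): size=4

Answer: -1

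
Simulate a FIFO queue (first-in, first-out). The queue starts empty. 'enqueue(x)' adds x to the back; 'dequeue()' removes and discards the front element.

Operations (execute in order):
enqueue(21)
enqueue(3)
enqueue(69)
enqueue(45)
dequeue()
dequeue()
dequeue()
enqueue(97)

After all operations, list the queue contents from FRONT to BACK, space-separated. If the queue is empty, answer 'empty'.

enqueue(21): [21]
enqueue(3): [21, 3]
enqueue(69): [21, 3, 69]
enqueue(45): [21, 3, 69, 45]
dequeue(): [3, 69, 45]
dequeue(): [69, 45]
dequeue(): [45]
enqueue(97): [45, 97]

Answer: 45 97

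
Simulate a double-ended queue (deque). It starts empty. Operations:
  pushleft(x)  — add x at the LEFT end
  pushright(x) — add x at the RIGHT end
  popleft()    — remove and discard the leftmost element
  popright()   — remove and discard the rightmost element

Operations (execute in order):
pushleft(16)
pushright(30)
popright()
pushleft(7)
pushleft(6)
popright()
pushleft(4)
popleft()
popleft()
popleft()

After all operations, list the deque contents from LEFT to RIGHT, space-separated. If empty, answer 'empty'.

pushleft(16): [16]
pushright(30): [16, 30]
popright(): [16]
pushleft(7): [7, 16]
pushleft(6): [6, 7, 16]
popright(): [6, 7]
pushleft(4): [4, 6, 7]
popleft(): [6, 7]
popleft(): [7]
popleft(): []

Answer: empty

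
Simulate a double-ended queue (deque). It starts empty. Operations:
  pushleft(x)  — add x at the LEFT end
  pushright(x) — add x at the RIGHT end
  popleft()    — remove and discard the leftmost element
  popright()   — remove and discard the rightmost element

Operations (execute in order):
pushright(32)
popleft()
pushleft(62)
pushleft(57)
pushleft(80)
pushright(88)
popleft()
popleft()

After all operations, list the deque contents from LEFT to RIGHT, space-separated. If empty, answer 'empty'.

Answer: 62 88

Derivation:
pushright(32): [32]
popleft(): []
pushleft(62): [62]
pushleft(57): [57, 62]
pushleft(80): [80, 57, 62]
pushright(88): [80, 57, 62, 88]
popleft(): [57, 62, 88]
popleft(): [62, 88]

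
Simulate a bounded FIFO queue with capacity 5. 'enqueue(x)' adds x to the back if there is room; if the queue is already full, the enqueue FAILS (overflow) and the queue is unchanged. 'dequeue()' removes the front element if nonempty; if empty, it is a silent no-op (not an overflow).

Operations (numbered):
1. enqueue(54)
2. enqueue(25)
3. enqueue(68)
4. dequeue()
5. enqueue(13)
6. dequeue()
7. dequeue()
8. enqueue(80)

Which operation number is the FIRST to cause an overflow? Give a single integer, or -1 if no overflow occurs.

1. enqueue(54): size=1
2. enqueue(25): size=2
3. enqueue(68): size=3
4. dequeue(): size=2
5. enqueue(13): size=3
6. dequeue(): size=2
7. dequeue(): size=1
8. enqueue(80): size=2

Answer: -1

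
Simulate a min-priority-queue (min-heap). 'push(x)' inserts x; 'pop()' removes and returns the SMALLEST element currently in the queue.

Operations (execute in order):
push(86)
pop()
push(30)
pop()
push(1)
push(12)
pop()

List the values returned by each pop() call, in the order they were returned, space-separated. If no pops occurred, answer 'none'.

Answer: 86 30 1

Derivation:
push(86): heap contents = [86]
pop() → 86: heap contents = []
push(30): heap contents = [30]
pop() → 30: heap contents = []
push(1): heap contents = [1]
push(12): heap contents = [1, 12]
pop() → 1: heap contents = [12]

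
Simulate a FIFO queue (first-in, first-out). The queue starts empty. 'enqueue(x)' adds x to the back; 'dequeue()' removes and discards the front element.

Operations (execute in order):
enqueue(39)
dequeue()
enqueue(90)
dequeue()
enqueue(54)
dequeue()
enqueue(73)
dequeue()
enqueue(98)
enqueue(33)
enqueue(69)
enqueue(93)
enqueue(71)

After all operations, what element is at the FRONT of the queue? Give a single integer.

Answer: 98

Derivation:
enqueue(39): queue = [39]
dequeue(): queue = []
enqueue(90): queue = [90]
dequeue(): queue = []
enqueue(54): queue = [54]
dequeue(): queue = []
enqueue(73): queue = [73]
dequeue(): queue = []
enqueue(98): queue = [98]
enqueue(33): queue = [98, 33]
enqueue(69): queue = [98, 33, 69]
enqueue(93): queue = [98, 33, 69, 93]
enqueue(71): queue = [98, 33, 69, 93, 71]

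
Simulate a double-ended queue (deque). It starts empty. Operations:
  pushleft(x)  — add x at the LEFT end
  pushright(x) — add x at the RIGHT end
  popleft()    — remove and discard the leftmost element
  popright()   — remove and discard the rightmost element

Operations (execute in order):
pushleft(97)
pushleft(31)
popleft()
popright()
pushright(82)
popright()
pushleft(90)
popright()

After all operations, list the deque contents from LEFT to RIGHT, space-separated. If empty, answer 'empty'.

pushleft(97): [97]
pushleft(31): [31, 97]
popleft(): [97]
popright(): []
pushright(82): [82]
popright(): []
pushleft(90): [90]
popright(): []

Answer: empty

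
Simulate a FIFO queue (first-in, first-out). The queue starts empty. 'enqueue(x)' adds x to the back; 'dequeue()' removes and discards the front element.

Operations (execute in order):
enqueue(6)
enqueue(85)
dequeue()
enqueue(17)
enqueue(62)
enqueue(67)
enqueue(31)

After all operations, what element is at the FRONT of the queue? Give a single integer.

enqueue(6): queue = [6]
enqueue(85): queue = [6, 85]
dequeue(): queue = [85]
enqueue(17): queue = [85, 17]
enqueue(62): queue = [85, 17, 62]
enqueue(67): queue = [85, 17, 62, 67]
enqueue(31): queue = [85, 17, 62, 67, 31]

Answer: 85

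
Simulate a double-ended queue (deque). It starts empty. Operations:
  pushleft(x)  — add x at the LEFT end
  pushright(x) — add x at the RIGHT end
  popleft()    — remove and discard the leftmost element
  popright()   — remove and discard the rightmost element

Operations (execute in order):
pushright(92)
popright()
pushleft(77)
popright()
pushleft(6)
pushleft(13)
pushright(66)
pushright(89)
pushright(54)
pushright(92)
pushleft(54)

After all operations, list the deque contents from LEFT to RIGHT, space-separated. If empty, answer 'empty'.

pushright(92): [92]
popright(): []
pushleft(77): [77]
popright(): []
pushleft(6): [6]
pushleft(13): [13, 6]
pushright(66): [13, 6, 66]
pushright(89): [13, 6, 66, 89]
pushright(54): [13, 6, 66, 89, 54]
pushright(92): [13, 6, 66, 89, 54, 92]
pushleft(54): [54, 13, 6, 66, 89, 54, 92]

Answer: 54 13 6 66 89 54 92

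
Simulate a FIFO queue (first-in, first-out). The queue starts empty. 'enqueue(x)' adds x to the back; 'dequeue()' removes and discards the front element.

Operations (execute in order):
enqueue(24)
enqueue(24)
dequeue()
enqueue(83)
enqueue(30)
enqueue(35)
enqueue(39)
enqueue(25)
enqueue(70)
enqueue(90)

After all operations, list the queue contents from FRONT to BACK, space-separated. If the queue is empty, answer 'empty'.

enqueue(24): [24]
enqueue(24): [24, 24]
dequeue(): [24]
enqueue(83): [24, 83]
enqueue(30): [24, 83, 30]
enqueue(35): [24, 83, 30, 35]
enqueue(39): [24, 83, 30, 35, 39]
enqueue(25): [24, 83, 30, 35, 39, 25]
enqueue(70): [24, 83, 30, 35, 39, 25, 70]
enqueue(90): [24, 83, 30, 35, 39, 25, 70, 90]

Answer: 24 83 30 35 39 25 70 90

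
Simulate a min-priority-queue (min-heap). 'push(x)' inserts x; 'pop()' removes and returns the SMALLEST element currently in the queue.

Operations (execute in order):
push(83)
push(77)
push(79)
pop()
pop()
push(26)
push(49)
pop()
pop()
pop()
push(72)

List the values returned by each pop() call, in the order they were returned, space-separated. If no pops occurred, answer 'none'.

push(83): heap contents = [83]
push(77): heap contents = [77, 83]
push(79): heap contents = [77, 79, 83]
pop() → 77: heap contents = [79, 83]
pop() → 79: heap contents = [83]
push(26): heap contents = [26, 83]
push(49): heap contents = [26, 49, 83]
pop() → 26: heap contents = [49, 83]
pop() → 49: heap contents = [83]
pop() → 83: heap contents = []
push(72): heap contents = [72]

Answer: 77 79 26 49 83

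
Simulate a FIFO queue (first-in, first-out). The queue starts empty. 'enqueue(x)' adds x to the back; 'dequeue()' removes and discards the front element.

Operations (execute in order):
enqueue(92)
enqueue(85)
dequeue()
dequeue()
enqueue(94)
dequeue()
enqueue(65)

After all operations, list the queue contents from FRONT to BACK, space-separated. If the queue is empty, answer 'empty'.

Answer: 65

Derivation:
enqueue(92): [92]
enqueue(85): [92, 85]
dequeue(): [85]
dequeue(): []
enqueue(94): [94]
dequeue(): []
enqueue(65): [65]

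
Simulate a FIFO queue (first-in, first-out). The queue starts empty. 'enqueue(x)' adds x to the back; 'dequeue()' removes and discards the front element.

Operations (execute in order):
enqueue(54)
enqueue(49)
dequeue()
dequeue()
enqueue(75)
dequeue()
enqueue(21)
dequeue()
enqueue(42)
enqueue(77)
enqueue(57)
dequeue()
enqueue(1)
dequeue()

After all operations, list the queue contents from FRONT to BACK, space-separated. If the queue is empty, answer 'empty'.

Answer: 57 1

Derivation:
enqueue(54): [54]
enqueue(49): [54, 49]
dequeue(): [49]
dequeue(): []
enqueue(75): [75]
dequeue(): []
enqueue(21): [21]
dequeue(): []
enqueue(42): [42]
enqueue(77): [42, 77]
enqueue(57): [42, 77, 57]
dequeue(): [77, 57]
enqueue(1): [77, 57, 1]
dequeue(): [57, 1]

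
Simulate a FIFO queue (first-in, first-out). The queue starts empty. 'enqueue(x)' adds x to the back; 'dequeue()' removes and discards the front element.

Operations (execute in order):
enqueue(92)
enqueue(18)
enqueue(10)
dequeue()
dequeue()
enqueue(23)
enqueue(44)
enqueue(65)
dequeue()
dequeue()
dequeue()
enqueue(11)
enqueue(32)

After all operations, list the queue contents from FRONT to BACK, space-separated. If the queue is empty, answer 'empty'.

enqueue(92): [92]
enqueue(18): [92, 18]
enqueue(10): [92, 18, 10]
dequeue(): [18, 10]
dequeue(): [10]
enqueue(23): [10, 23]
enqueue(44): [10, 23, 44]
enqueue(65): [10, 23, 44, 65]
dequeue(): [23, 44, 65]
dequeue(): [44, 65]
dequeue(): [65]
enqueue(11): [65, 11]
enqueue(32): [65, 11, 32]

Answer: 65 11 32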